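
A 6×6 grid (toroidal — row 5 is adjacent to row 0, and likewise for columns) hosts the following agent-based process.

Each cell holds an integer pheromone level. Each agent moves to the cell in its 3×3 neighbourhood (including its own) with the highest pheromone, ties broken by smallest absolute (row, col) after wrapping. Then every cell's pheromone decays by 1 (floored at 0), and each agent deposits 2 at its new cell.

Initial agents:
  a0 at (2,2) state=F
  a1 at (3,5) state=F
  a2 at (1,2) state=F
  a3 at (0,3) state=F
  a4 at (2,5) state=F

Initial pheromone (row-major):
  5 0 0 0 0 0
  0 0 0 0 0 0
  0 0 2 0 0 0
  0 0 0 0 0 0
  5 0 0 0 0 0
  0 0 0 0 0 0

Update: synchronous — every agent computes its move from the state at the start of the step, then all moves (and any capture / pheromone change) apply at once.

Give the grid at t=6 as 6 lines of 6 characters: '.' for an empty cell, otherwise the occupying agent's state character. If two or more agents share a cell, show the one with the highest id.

t=1: a0@(2,2) a1@(4,0) a2@(2,2) a3@(0,2) a4@(1,0) | pheromone: 4 0 2 0 0 0 / 2 0 0 0 0 0 / 0 0 5 0 0 0 / 0 0 0 0 0 0 / 6 0 0 0 0 0 / 0 0 0 0 0 0
t=2: a0@(2,2) a1@(4,0) a2@(2,2) a3@(0,2) a4@(0,0) | pheromone: 5 0 3 0 0 0 / 1 0 0 0 0 0 / 0 0 8 0 0 0 / 0 0 0 0 0 0 / 7 0 0 0 0 0 / 0 0 0 0 0 0
t=3: a0@(2,2) a1@(4,0) a2@(2,2) a3@(0,2) a4@(0,0) | pheromone: 6 0 4 0 0 0 / 0 0 0 0 0 0 / 0 0 11 0 0 0 / 0 0 0 0 0 0 / 8 0 0 0 0 0 / 0 0 0 0 0 0
t=4: a0@(2,2) a1@(4,0) a2@(2,2) a3@(0,2) a4@(0,0) | pheromone: 7 0 5 0 0 0 / 0 0 0 0 0 0 / 0 0 14 0 0 0 / 0 0 0 0 0 0 / 9 0 0 0 0 0 / 0 0 0 0 0 0
t=5: a0@(2,2) a1@(4,0) a2@(2,2) a3@(0,2) a4@(0,0) | pheromone: 8 0 6 0 0 0 / 0 0 0 0 0 0 / 0 0 17 0 0 0 / 0 0 0 0 0 0 / 10 0 0 0 0 0 / 0 0 0 0 0 0
t=6: a0@(2,2) a1@(4,0) a2@(2,2) a3@(0,2) a4@(0,0) | pheromone: 9 0 7 0 0 0 / 0 0 0 0 0 0 / 0 0 20 0 0 0 / 0 0 0 0 0 0 / 11 0 0 0 0 0 / 0 0 0 0 0 0

F.F...
......
..F...
......
F.....
......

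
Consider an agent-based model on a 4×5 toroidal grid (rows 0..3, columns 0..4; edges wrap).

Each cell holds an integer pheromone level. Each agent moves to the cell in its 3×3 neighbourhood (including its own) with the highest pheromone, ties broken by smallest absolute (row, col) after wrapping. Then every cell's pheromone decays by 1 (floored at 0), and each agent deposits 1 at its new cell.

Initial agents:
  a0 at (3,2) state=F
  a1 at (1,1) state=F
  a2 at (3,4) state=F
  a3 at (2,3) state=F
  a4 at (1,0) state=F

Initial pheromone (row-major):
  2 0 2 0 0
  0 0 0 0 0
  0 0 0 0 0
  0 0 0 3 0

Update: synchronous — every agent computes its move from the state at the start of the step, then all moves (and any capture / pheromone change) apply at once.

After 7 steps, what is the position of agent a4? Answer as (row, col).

(0, 0)

t=1: a0@(3,3) a1@(0,0) a2@(3,3) a3@(3,3) a4@(0,0) | pheromone: 3 0 1 0 0 / 0 0 0 0 0 / 0 0 0 0 0 / 0 0 0 5 0
t=2: a0@(3,3) a1@(0,0) a2@(3,3) a3@(3,3) a4@(0,0) | pheromone: 4 0 0 0 0 / 0 0 0 0 0 / 0 0 0 0 0 / 0 0 0 7 0
t=3: a0@(3,3) a1@(0,0) a2@(3,3) a3@(3,3) a4@(0,0) | pheromone: 5 0 0 0 0 / 0 0 0 0 0 / 0 0 0 0 0 / 0 0 0 9 0
t=4: a0@(3,3) a1@(0,0) a2@(3,3) a3@(3,3) a4@(0,0) | pheromone: 6 0 0 0 0 / 0 0 0 0 0 / 0 0 0 0 0 / 0 0 0 11 0
t=5: a0@(3,3) a1@(0,0) a2@(3,3) a3@(3,3) a4@(0,0) | pheromone: 7 0 0 0 0 / 0 0 0 0 0 / 0 0 0 0 0 / 0 0 0 13 0
t=6: a0@(3,3) a1@(0,0) a2@(3,3) a3@(3,3) a4@(0,0) | pheromone: 8 0 0 0 0 / 0 0 0 0 0 / 0 0 0 0 0 / 0 0 0 15 0
t=7: a0@(3,3) a1@(0,0) a2@(3,3) a3@(3,3) a4@(0,0) | pheromone: 9 0 0 0 0 / 0 0 0 0 0 / 0 0 0 0 0 / 0 0 0 17 0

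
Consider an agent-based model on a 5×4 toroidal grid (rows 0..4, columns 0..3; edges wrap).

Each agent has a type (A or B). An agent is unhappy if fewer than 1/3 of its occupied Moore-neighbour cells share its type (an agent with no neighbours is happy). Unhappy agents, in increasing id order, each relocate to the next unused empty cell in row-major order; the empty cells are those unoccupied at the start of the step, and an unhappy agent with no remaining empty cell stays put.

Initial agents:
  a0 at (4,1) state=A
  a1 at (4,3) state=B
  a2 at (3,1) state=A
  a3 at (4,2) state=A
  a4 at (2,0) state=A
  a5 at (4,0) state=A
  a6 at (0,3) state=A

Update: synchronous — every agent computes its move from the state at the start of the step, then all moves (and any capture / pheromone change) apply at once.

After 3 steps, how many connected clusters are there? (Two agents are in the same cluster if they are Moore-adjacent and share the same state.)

2

t=1: a0@(4,1):A a1@(0,0):B a2@(3,1):A a3@(4,2):A a4@(2,0):A a5@(4,0):A a6@(0,3):A
t=2: a0@(4,1):A a1@(0,1):B a2@(3,1):A a3@(4,2):A a4@(2,0):A a5@(4,0):A a6@(0,3):A
t=3: a0@(4,1):A a1@(0,0):B a2@(3,1):A a3@(4,2):A a4@(2,0):A a5@(4,0):A a6@(0,3):A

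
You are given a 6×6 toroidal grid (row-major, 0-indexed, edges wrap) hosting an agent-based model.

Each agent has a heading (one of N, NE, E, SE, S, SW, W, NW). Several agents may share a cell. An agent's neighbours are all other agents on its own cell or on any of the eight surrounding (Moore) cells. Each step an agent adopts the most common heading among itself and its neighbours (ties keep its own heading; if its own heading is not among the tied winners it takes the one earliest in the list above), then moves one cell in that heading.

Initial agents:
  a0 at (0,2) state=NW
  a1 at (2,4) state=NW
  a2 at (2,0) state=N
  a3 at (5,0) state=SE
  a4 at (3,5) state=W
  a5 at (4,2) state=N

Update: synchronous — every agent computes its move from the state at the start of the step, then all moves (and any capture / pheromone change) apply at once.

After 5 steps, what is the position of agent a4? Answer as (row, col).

t=1: a0@(5,1):NW a1@(1,3):NW a2@(1,0):N a3@(0,1):SE a4@(3,4):W a5@(3,2):N
t=2: a0@(4,0):NW a1@(0,2):NW a2@(0,0):N a3@(1,2):SE a4@(3,3):W a5@(2,2):N
t=3: a0@(3,5):NW a1@(5,1):NW a2@(5,0):N a3@(2,3):SE a4@(3,2):W a5@(1,2):N
t=4: a0@(2,4):NW a1@(4,0):NW a2@(4,0):N a3@(3,4):SE a4@(3,1):W a5@(0,2):N
t=5: a0@(1,3):NW a1@(3,5):NW a2@(3,0):N a3@(4,5):SE a4@(3,0):W a5@(5,2):N

(3, 0)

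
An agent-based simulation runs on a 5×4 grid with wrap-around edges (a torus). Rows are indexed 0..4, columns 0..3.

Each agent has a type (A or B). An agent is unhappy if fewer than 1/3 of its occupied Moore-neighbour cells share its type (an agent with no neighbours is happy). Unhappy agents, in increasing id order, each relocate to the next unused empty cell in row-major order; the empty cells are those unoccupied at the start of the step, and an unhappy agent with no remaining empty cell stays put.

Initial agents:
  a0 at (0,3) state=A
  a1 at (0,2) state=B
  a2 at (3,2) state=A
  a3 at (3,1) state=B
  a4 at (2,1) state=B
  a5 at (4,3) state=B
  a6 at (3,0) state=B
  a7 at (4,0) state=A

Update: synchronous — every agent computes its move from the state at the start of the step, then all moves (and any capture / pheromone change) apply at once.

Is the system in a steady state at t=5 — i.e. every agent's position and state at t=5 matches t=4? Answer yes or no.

yes

t=1: a0@(0,3):A a1@(0,2):B a2@(0,0):A a3@(3,1):B a4@(2,1):B a5@(4,3):B a6@(3,0):B a7@(0,1):A
t=2: (unchanged — steady state)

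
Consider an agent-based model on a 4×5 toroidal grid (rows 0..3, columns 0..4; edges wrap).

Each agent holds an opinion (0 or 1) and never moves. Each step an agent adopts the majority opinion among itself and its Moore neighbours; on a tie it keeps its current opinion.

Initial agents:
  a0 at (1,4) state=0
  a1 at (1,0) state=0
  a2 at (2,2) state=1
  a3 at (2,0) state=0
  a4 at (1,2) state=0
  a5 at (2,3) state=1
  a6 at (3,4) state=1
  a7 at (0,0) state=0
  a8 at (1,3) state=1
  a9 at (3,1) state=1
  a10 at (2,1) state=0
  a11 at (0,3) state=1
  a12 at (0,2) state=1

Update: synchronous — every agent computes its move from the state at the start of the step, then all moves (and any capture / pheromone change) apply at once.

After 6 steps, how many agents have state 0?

5

t=1: a0@(1,4):0 a1@(1,0):0 a2@(2,2):1 a3@(2,0):0 a4@(1,2):1 a5@(2,3):1 a6@(3,4):1 a7@(0,0):0 a8@(1,3):1 a9@(3,1):1 a10@(2,1):0 a11@(0,3):1 a12@(0,2):1
t=2: (unchanged — steady state)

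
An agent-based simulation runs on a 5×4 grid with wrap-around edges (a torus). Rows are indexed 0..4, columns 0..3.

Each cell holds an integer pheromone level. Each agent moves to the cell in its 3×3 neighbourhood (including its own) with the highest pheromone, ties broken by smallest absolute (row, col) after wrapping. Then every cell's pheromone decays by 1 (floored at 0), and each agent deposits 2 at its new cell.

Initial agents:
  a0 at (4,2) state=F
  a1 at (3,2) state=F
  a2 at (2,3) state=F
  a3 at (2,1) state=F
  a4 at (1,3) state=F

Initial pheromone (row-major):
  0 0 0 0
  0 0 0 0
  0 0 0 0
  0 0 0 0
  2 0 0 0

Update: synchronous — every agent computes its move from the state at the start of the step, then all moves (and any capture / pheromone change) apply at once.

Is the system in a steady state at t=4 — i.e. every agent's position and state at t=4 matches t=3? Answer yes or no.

t=1: a0@(0,1) a1@(2,1) a2@(1,0) a3@(1,0) a4@(0,0) | pheromone: 2 2 0 0 / 4 0 0 0 / 0 2 0 0 / 0 0 0 0 / 1 0 0 0
t=2: a0@(1,0) a1@(1,0) a2@(1,0) a3@(1,0) a4@(1,0) | pheromone: 1 1 0 0 / 13 0 0 0 / 0 1 0 0 / 0 0 0 0 / 0 0 0 0
t=3: a0@(1,0) a1@(1,0) a2@(1,0) a3@(1,0) a4@(1,0) | pheromone: 0 0 0 0 / 22 0 0 0 / 0 0 0 0 / 0 0 0 0 / 0 0 0 0
t=4: a0@(1,0) a1@(1,0) a2@(1,0) a3@(1,0) a4@(1,0) | pheromone: 0 0 0 0 / 31 0 0 0 / 0 0 0 0 / 0 0 0 0 / 0 0 0 0

yes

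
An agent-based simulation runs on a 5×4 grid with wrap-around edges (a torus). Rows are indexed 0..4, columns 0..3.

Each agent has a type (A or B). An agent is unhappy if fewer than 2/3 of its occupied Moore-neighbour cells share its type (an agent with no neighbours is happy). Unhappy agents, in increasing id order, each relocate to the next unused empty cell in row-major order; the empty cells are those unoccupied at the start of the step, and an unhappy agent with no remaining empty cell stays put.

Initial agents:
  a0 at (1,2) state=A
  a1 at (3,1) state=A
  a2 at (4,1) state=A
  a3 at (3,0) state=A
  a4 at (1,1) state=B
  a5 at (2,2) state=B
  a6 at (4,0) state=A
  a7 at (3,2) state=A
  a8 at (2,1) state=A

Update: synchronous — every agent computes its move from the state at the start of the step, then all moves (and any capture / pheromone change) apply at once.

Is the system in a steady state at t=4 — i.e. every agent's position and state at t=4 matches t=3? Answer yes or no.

no

t=1: a0@(0,0):A a1@(3,1):A a2@(4,1):A a3@(3,0):A a4@(0,1):B a5@(0,2):B a6@(4,0):A a7@(3,2):A a8@(2,1):A
t=2: a0@(0,0):A a1@(3,1):A a2@(4,1):A a3@(3,0):A a4@(0,3):B a5@(1,0):B a6@(4,0):A a7@(3,2):A a8@(2,1):A
t=3: a0@(0,1):A a1@(3,1):A a2@(4,1):A a3@(3,0):A a4@(0,2):B a5@(1,1):B a6@(4,0):A a7@(3,2):A a8@(2,1):A
t=4: a0@(0,0):A a1@(3,1):A a2@(4,1):A a3@(3,0):A a4@(0,3):B a5@(1,0):B a6@(4,0):A a7@(3,2):A a8@(2,1):A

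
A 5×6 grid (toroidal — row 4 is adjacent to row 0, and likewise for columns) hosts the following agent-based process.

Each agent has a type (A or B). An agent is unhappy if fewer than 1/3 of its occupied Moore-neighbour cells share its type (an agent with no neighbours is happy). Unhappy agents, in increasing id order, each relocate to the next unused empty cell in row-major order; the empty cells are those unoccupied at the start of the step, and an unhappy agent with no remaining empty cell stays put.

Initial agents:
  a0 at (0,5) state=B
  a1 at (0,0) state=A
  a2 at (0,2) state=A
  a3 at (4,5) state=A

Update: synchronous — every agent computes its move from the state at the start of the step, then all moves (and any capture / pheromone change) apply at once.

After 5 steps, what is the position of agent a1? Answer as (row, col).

(0, 0)

t=1: a0@(0,1):B a1@(0,0):A a2@(0,2):A a3@(4,5):A
t=2: a0@(0,3):B a1@(0,0):A a2@(0,4):A a3@(4,5):A
t=3: a0@(0,1):B a1@(0,0):A a2@(0,4):A a3@(4,5):A
t=4: a0@(0,2):B a1@(0,0):A a2@(0,4):A a3@(4,5):A
t=5: (unchanged — steady state)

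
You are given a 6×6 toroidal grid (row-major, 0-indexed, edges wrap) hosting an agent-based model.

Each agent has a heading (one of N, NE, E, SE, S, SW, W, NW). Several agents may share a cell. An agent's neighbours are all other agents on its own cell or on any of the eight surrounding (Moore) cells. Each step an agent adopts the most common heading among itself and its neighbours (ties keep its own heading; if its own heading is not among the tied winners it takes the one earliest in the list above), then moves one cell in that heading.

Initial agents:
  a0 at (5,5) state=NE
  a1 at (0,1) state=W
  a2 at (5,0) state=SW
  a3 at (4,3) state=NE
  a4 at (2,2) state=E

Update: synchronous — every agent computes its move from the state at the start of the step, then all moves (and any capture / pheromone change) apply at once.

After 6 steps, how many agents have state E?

1

t=1: a0@(4,0):NE a1@(0,0):W a2@(0,5):SW a3@(3,4):NE a4@(2,3):E
t=2: a0@(3,1):NE a1@(0,5):W a2@(1,4):SW a3@(2,5):NE a4@(2,4):E
t=3: a0@(2,2):NE a1@(0,4):W a2@(2,3):SW a3@(1,0):NE a4@(2,5):E
t=4: a0@(1,3):NE a1@(0,3):W a2@(3,2):SW a3@(0,1):NE a4@(2,0):E
t=5: a0@(0,4):NE a1@(0,2):W a2@(4,1):SW a3@(5,2):NE a4@(2,1):E
t=6: a0@(5,5):NE a1@(0,1):W a2@(5,0):SW a3@(4,3):NE a4@(2,2):E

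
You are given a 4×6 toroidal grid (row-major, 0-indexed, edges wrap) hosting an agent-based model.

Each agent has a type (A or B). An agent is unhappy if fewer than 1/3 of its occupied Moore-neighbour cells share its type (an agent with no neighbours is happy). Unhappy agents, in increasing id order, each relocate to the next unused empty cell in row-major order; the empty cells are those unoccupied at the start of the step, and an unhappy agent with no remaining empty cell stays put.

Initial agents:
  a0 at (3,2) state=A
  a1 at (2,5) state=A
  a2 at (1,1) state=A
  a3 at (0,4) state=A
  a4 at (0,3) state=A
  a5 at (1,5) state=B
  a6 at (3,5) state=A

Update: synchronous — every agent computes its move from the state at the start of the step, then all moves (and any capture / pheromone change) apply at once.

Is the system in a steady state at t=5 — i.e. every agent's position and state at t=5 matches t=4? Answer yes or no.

no

t=1: a0@(3,2):A a1@(2,5):A a2@(1,1):A a3@(0,4):A a4@(0,3):A a5@(0,0):B a6@(3,5):A
t=2: a0@(3,2):A a1@(2,5):A a2@(0,1):A a3@(0,4):A a4@(0,3):A a5@(0,2):B a6@(3,5):A
t=3: a0@(3,2):A a1@(2,5):A a2@(0,1):A a3@(0,4):A a4@(0,3):A a5@(0,0):B a6@(3,5):A
t=4: a0@(3,2):A a1@(2,5):A a2@(0,1):A a3@(0,4):A a4@(0,3):A a5@(0,2):B a6@(3,5):A
t=5: a0@(3,2):A a1@(2,5):A a2@(0,1):A a3@(0,4):A a4@(0,3):A a5@(0,0):B a6@(3,5):A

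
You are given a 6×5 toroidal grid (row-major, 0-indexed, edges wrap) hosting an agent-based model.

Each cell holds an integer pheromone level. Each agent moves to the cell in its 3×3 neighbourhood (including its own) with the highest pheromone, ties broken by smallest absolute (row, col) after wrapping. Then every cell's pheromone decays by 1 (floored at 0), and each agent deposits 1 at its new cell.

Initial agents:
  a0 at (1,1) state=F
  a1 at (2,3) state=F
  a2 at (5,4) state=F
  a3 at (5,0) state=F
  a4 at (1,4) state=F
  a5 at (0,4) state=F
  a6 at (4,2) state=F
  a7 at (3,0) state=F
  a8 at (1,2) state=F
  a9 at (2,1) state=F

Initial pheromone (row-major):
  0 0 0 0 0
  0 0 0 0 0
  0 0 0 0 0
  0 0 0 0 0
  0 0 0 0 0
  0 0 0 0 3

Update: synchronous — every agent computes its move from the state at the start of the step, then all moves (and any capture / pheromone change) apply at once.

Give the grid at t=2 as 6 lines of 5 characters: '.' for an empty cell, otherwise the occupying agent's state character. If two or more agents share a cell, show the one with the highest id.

t=1: a0@(0,0) a1@(1,2) a2@(5,4) a3@(5,4) a4@(0,0) a5@(5,4) a6@(3,1) a7@(2,0) a8@(0,1) a9@(1,0) | pheromone: 2 1 0 0 0 / 1 0 1 0 0 / 1 0 0 0 0 / 0 1 0 0 0 / 0 0 0 0 0 / 0 0 0 0 5
t=2: a0@(5,4) a1@(0,1) a2@(5,4) a3@(5,4) a4@(5,4) a5@(5,4) a6@(2,0) a7@(1,0) a8@(0,0) a9@(0,0) | pheromone: 3 1 0 0 0 / 1 0 0 0 0 / 1 0 0 0 0 / 0 0 0 0 0 / 0 0 0 0 0 / 0 0 0 0 9

FF...
F....
F....
.....
.....
....F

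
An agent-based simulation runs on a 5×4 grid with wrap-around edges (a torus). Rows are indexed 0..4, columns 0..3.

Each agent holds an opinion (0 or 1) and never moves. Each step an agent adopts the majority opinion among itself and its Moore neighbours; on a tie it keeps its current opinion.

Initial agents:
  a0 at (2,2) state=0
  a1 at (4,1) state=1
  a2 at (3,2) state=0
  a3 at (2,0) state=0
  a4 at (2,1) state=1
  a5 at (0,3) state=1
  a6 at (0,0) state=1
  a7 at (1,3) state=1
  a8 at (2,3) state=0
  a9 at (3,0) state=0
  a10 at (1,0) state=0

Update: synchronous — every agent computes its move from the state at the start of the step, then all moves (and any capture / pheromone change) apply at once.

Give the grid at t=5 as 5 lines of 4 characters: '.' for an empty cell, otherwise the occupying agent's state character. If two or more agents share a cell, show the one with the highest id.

t=1: a0@(2,2):0 a1@(4,1):1 a2@(3,2):0 a3@(2,0):0 a4@(2,1):0 a5@(0,3):1 a6@(0,0):1 a7@(1,3):0 a8@(2,3):0 a9@(3,0):0 a10@(1,0):1
t=2: a0@(2,2):0 a1@(4,1):1 a2@(3,2):0 a3@(2,0):0 a4@(2,1):0 a5@(0,3):1 a6@(0,0):1 a7@(1,3):0 a8@(2,3):0 a9@(3,0):0 a10@(1,0):0
t=3: (unchanged — steady state)

1..1
0..0
0000
0.0.
.1..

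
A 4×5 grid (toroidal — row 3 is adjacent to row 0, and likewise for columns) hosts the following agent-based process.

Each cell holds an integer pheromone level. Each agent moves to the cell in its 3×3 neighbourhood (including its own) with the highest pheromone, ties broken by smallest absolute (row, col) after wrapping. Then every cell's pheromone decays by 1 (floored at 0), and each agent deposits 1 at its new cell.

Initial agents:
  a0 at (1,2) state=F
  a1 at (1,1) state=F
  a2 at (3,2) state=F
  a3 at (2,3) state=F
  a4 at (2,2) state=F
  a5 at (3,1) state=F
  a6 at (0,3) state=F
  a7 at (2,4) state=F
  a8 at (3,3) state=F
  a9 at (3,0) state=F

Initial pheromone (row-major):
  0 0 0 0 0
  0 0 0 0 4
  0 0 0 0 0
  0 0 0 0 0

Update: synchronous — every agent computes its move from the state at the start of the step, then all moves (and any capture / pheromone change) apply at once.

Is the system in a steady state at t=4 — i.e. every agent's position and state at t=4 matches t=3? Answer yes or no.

no

t=1: a0@(0,1) a1@(0,0) a2@(0,1) a3@(1,4) a4@(1,1) a5@(0,0) a6@(1,4) a7@(1,4) a8@(0,2) a9@(0,0) | pheromone: 3 2 1 0 0 / 0 1 0 0 6 / 0 0 0 0 0 / 0 0 0 0 0
t=2: a0@(0,0) a1@(1,4) a2@(0,0) a3@(1,4) a4@(0,0) a5@(1,4) a6@(1,4) a7@(1,4) a8@(0,1) a9@(1,4) | pheromone: 5 2 0 0 0 / 0 0 0 0 11 / 0 0 0 0 0 / 0 0 0 0 0
t=3: a0@(1,4) a1@(1,4) a2@(1,4) a3@(1,4) a4@(1,4) a5@(1,4) a6@(1,4) a7@(1,4) a8@(0,0) a9@(1,4) | pheromone: 5 1 0 0 0 / 0 0 0 0 19 / 0 0 0 0 0 / 0 0 0 0 0
t=4: a0@(1,4) a1@(1,4) a2@(1,4) a3@(1,4) a4@(1,4) a5@(1,4) a6@(1,4) a7@(1,4) a8@(1,4) a9@(1,4) | pheromone: 4 0 0 0 0 / 0 0 0 0 28 / 0 0 0 0 0 / 0 0 0 0 0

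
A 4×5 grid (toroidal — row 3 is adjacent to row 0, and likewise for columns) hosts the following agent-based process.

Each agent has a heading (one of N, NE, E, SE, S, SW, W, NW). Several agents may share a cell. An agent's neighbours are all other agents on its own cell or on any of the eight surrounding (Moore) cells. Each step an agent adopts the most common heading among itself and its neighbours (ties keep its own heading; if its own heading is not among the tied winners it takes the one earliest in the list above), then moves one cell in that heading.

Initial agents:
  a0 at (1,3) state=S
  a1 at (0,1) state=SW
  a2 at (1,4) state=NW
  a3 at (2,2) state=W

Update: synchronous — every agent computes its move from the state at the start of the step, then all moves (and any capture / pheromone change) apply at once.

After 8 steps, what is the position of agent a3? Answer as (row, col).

t=1: a0@(2,3):S a1@(1,0):SW a2@(0,3):NW a3@(2,1):W
t=2: a0@(3,3):S a1@(2,4):SW a2@(3,2):NW a3@(2,0):W
t=3: a0@(0,3):S a1@(3,3):SW a2@(2,1):NW a3@(2,4):W
t=4: a0@(1,3):S a1@(0,2):SW a2@(1,0):NW a3@(2,3):W
t=5: a0@(2,3):S a1@(1,1):SW a2@(0,4):NW a3@(2,2):W
t=6: a0@(3,3):S a1@(2,0):SW a2@(3,3):NW a3@(2,1):W
t=7: a0@(0,3):S a1@(3,4):SW a2@(2,2):NW a3@(2,0):W
t=8: a0@(1,3):S a1@(0,3):SW a2@(1,1):NW a3@(2,4):W

(2, 4)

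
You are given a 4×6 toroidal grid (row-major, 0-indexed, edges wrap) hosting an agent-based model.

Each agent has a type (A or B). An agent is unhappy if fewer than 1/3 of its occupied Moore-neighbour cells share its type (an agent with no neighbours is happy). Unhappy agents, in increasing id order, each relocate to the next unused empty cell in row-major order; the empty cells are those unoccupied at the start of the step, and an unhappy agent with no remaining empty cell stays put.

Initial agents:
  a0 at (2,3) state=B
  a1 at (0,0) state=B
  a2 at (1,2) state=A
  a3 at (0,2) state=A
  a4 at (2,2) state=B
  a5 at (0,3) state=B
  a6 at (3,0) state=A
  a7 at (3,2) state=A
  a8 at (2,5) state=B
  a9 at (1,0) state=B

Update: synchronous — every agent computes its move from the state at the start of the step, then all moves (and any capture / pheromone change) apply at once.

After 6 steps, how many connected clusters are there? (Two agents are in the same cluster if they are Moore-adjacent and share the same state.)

3

t=1: a0@(2,3):B a1@(0,0):B a2@(0,1):A a3@(0,2):A a4@(2,2):B a5@(0,4):B a6@(0,5):A a7@(1,1):A a8@(2,5):B a9@(1,0):B
t=2: a0@(2,3):B a1@(0,3):B a2@(0,1):A a3@(0,2):A a4@(2,2):B a5@(1,2):B a6@(1,3):A a7@(1,1):A a8@(2,5):B a9@(1,0):B
t=3: a0@(2,3):B a1@(0,3):B a2@(0,1):A a3@(0,2):A a4@(2,2):B a5@(1,2):B a6@(0,0):A a7@(1,1):A a8@(2,5):B a9@(1,0):B
t=4: a0@(2,3):B a1@(0,3):B a2@(0,1):A a3@(0,2):A a4@(2,2):B a5@(1,2):B a6@(0,0):A a7@(1,1):A a8@(2,5):B a9@(0,4):B
t=5: (unchanged — steady state)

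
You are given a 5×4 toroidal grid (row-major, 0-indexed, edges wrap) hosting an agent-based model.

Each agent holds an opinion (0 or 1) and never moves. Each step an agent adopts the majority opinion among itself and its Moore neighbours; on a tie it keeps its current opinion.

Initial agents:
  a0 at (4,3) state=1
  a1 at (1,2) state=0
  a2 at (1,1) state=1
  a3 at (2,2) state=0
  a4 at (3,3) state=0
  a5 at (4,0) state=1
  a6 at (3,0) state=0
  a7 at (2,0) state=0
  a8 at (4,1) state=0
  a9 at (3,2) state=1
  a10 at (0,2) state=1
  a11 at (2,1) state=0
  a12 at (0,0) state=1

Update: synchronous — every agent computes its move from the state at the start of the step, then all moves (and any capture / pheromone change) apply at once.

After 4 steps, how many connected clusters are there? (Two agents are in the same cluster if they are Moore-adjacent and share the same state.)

2

t=1: a0@(4,3):1 a1@(1,2):0 a2@(1,1):0 a3@(2,2):0 a4@(3,3):0 a5@(4,0):1 a6@(3,0):0 a7@(2,0):0 a8@(4,1):1 a9@(3,2):0 a10@(0,2):1 a11@(2,1):0 a12@(0,0):1
t=2: (unchanged — steady state)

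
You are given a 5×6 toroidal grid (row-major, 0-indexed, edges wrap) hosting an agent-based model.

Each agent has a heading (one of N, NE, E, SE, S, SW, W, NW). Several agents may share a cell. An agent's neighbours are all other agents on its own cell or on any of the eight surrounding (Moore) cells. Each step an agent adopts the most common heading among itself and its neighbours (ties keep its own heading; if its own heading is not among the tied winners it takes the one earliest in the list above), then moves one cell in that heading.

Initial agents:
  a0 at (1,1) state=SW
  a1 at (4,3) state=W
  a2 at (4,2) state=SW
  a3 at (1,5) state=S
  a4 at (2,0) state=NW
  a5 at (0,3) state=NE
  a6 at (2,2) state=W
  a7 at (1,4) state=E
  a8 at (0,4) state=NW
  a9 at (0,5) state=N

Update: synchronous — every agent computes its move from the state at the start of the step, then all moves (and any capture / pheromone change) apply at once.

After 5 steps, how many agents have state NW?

t=1: a0@(2,0):SW a1@(4,2):W a2@(0,1):SW a3@(0,4):NW a4@(1,5):NW a5@(4,4):NE a6@(2,1):W a7@(1,5):E a8@(4,3):NW a9@(4,5):N
t=2: a0@(3,5):SW a1@(4,1):W a2@(1,0):SW a3@(4,3):NW a4@(0,4):NW a5@(3,3):NW a6@(2,0):W a7@(0,4):NW a8@(3,2):NW a9@(3,5):N
t=3: a0@(4,4):SW a1@(4,0):W a2@(2,5):SW a3@(3,2):NW a4@(4,3):NW a5@(2,2):NW a6@(3,5):SW a7@(4,3):NW a8@(2,1):NW a9@(2,5):N
t=4: a0@(0,3):SW a1@(4,5):W a2@(3,4):SW a3@(2,1):NW a4@(3,2):NW a5@(1,1):NW a6@(4,4):SW a7@(3,2):NW a8@(1,0):NW a9@(3,4):SW
t=5: a0@(1,2):SW a1@(0,4):SW a2@(4,3):SW a3@(1,0):NW a4@(2,1):NW a5@(0,0):NW a6@(0,3):SW a7@(2,1):NW a8@(0,5):NW a9@(4,3):SW

5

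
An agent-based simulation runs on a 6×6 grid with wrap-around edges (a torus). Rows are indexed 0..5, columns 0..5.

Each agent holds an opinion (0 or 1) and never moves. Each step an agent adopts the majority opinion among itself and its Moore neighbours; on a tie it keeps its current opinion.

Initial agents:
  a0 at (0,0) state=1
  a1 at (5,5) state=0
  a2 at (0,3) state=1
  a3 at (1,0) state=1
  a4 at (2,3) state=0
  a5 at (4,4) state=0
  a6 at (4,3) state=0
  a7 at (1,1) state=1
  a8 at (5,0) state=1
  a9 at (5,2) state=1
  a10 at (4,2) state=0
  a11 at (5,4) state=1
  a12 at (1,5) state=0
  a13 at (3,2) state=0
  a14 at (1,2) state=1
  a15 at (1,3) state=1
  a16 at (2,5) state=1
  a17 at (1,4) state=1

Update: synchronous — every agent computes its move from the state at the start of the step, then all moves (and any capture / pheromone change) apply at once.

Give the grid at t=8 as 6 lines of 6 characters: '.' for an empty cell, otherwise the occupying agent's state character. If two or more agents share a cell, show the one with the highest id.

1..1..
111111
...1.1
..0...
..000.
1.1.01

t=1: a0@(0,0):1 a1@(5,5):1 a2@(0,3):1 a3@(1,0):1 a4@(2,3):1 a5@(4,4):0 a6@(4,3):0 a7@(1,1):1 a8@(5,0):1 a9@(5,2):1 a10@(4,2):0 a11@(5,4):0 a12@(1,5):1 a13@(3,2):0 a14@(1,2):1 a15@(1,3):1 a16@(2,5):1 a17@(1,4):1
t=2: (unchanged — steady state)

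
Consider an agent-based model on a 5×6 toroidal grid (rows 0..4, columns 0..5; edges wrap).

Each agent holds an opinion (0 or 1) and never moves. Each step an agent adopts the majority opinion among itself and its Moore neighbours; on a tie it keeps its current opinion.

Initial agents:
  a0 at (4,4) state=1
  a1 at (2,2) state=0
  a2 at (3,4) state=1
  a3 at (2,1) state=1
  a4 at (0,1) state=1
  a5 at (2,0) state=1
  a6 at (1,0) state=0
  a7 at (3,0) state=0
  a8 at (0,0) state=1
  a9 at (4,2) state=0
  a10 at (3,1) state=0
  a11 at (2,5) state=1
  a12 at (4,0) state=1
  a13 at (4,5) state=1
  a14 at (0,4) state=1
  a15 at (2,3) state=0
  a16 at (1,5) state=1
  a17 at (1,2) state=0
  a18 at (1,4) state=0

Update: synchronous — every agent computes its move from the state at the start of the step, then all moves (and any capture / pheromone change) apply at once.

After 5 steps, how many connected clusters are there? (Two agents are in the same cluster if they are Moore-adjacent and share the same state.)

t=1: a0@(4,4):1 a1@(2,2):0 a2@(3,4):1 a3@(2,1):0 a4@(0,1):1 a5@(2,0):1 a6@(1,0):1 a7@(3,0):1 a8@(0,0):1 a9@(4,2):0 a10@(3,1):0 a11@(2,5):1 a12@(4,0):1 a13@(4,5):1 a14@(0,4):1 a15@(2,3):0 a16@(1,5):1 a17@(1,2):0 a18@(1,4):1
t=2: (unchanged — steady state)

2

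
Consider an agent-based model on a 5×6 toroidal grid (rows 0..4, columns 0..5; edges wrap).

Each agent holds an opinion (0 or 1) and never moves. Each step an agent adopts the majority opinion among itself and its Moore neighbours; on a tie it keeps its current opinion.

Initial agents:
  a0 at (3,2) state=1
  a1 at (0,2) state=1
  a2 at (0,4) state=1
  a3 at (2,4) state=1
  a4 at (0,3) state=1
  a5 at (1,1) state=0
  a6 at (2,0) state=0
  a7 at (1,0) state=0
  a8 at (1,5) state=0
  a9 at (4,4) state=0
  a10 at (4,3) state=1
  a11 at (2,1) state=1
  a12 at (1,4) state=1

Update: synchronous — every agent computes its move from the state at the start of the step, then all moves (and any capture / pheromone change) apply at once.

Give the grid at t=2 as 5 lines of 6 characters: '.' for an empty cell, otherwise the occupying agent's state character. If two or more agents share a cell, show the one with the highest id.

..111.
00..10
00..1.
..1...
...11.

t=1: a0@(3,2):1 a1@(0,2):1 a2@(0,4):1 a3@(2,4):1 a4@(0,3):1 a5@(1,1):0 a6@(2,0):0 a7@(1,0):0 a8@(1,5):0 a9@(4,4):1 a10@(4,3):1 a11@(2,1):0 a12@(1,4):1
t=2: (unchanged — steady state)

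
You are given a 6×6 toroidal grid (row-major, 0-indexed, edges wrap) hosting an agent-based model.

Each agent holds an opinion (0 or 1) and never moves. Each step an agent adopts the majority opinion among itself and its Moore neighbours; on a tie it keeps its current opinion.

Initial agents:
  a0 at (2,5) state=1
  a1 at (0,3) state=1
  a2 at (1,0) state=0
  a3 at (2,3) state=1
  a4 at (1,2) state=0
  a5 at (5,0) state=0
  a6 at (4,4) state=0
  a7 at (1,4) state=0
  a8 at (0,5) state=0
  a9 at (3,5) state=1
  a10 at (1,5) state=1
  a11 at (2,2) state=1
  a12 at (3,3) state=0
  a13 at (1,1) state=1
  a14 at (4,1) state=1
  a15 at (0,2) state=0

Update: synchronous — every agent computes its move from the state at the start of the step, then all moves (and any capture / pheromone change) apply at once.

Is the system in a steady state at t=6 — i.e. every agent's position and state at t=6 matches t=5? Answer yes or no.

t=1: a0@(2,5):1 a1@(0,3):0 a2@(1,0):1 a3@(2,3):0 a4@(1,2):1 a5@(5,0):0 a6@(4,4):0 a7@(1,4):1 a8@(0,5):0 a9@(3,5):1 a10@(1,5):0 a11@(2,2):1 a12@(3,3):0 a13@(1,1):0 a14@(4,1):1 a15@(0,2):0
t=2: a0@(2,5):1 a1@(0,3):0 a2@(1,0):0 a3@(2,3):1 a4@(1,2):0 a5@(5,0):0 a6@(4,4):0 a7@(1,4):0 a8@(0,5):0 a9@(3,5):1 a10@(1,5):1 a11@(2,2):0 a12@(3,3):0 a13@(1,1):1 a14@(4,1):1 a15@(0,2):0
t=3: a0@(2,5):1 a1@(0,3):0 a2@(1,0):1 a3@(2,3):0 a4@(1,2):0 a5@(5,0):0 a6@(4,4):0 a7@(1,4):0 a8@(0,5):0 a9@(3,5):1 a10@(1,5):0 a11@(2,2):0 a12@(3,3):0 a13@(1,1):0 a14@(4,1):1 a15@(0,2):0
t=4: a0@(2,5):1 a1@(0,3):0 a2@(1,0):0 a3@(2,3):0 a4@(1,2):0 a5@(5,0):0 a6@(4,4):0 a7@(1,4):0 a8@(0,5):0 a9@(3,5):1 a10@(1,5):0 a11@(2,2):0 a12@(3,3):0 a13@(1,1):0 a14@(4,1):1 a15@(0,2):0
t=5: a0@(2,5):0 a1@(0,3):0 a2@(1,0):0 a3@(2,3):0 a4@(1,2):0 a5@(5,0):0 a6@(4,4):0 a7@(1,4):0 a8@(0,5):0 a9@(3,5):1 a10@(1,5):0 a11@(2,2):0 a12@(3,3):0 a13@(1,1):0 a14@(4,1):1 a15@(0,2):0
t=6: a0@(2,5):0 a1@(0,3):0 a2@(1,0):0 a3@(2,3):0 a4@(1,2):0 a5@(5,0):0 a6@(4,4):0 a7@(1,4):0 a8@(0,5):0 a9@(3,5):0 a10@(1,5):0 a11@(2,2):0 a12@(3,3):0 a13@(1,1):0 a14@(4,1):1 a15@(0,2):0

no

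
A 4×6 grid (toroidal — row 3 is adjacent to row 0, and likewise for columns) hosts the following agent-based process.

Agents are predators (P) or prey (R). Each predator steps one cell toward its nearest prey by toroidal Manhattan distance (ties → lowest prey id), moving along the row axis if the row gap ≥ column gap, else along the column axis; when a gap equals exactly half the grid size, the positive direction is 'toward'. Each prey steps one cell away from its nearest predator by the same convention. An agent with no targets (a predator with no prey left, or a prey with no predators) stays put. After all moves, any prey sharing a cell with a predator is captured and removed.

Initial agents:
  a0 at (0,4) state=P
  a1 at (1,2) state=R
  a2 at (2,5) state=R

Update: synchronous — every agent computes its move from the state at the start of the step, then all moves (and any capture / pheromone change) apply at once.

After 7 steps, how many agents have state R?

2

t=1: a0@(0,3):P a1@(1,1):R a2@(1,5):R
t=2: a0@(0,2):P a1@(1,0):R a2@(1,0):R
t=3: a0@(0,1):P a1@(1,5):R a2@(1,5):R
t=4: a0@(0,0):P a1@(1,4):R a2@(1,4):R
t=5: a0@(0,5):P a1@(1,3):R a2@(1,3):R
t=6: a0@(0,4):P a1@(1,2):R a2@(1,2):R
t=7: a0@(0,3):P a1@(1,1):R a2@(1,1):R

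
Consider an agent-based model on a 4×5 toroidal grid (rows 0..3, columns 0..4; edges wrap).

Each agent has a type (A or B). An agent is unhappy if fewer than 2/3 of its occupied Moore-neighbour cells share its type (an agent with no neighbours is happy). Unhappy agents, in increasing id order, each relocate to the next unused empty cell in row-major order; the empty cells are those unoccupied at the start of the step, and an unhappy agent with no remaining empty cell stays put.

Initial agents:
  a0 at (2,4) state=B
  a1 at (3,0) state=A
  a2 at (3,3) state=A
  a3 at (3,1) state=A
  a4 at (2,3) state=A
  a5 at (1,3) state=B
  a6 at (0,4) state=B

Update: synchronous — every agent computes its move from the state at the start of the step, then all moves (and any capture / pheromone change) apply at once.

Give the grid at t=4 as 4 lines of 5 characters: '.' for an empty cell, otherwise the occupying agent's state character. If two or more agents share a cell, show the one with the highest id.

t=1: a0@(0,0):B a1@(0,1):A a2@(0,2):A a3@(3,1):A a4@(0,3):A a5@(1,3):B a6@(1,0):B
t=2: a0@(0,4):B a1@(1,1):A a2@(0,2):A a3@(3,1):A a4@(1,2):A a5@(1,4):B a6@(2,0):B
t=3: a0@(0,4):B a1@(1,1):A a2@(0,2):A a3@(0,0):A a4@(1,2):A a5@(1,4):B a6@(0,1):B
t=4: a0@(0,3):B a1@(1,1):A a2@(0,2):A a3@(1,0):A a4@(1,2):A a5@(1,3):B a6@(2,0):B

..AB.
AAAB.
B....
.....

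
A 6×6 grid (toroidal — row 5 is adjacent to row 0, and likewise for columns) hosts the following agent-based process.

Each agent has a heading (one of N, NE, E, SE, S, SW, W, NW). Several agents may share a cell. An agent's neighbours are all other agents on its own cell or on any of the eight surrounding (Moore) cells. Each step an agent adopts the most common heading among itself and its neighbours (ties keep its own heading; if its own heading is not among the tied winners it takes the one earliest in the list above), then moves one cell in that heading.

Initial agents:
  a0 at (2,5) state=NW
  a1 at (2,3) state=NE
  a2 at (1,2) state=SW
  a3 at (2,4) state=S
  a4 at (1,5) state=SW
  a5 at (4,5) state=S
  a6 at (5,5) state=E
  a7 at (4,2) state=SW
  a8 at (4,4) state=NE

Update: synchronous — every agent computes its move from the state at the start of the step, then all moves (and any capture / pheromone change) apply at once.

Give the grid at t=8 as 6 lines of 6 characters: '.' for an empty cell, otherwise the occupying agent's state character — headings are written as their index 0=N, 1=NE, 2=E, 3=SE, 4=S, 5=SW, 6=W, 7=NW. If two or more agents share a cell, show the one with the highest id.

t=1: a0@(1,4):NW a1@(1,4):NE a2@(2,1):SW a3@(3,4):S a4@(2,4):SW a5@(5,5):S a6@(5,0):E a7@(5,1):SW a8@(3,5):NE
t=2: a0@(0,3):NW a1@(0,5):NE a2@(3,0):SW a3@(4,4):S a4@(1,5):NE a5@(0,5):S a6@(5,1):E a7@(0,0):SW a8@(2,0):NE
t=3: a0@(5,2):NW a1@(5,0):NE a2@(4,5):SW a3@(5,4):S a4@(0,0):NE a5@(5,0):NE a6@(5,2):E a7@(5,1):NE a8@(1,1):NE
t=4: a0@(4,1):NW a1@(4,1):NE a2@(3,0):NE a3@(0,4):S a4@(5,1):NE a5@(4,1):NE a6@(5,3):E a7@(4,2):NE a8@(0,2):NE
t=5: a0@(3,2):NE a1@(3,2):NE a2@(2,1):NE a3@(1,4):S a4@(4,2):NE a5@(3,2):NE a6@(4,4):NE a7@(3,3):NE a8@(5,3):NE
t=6: a0@(2,3):NE a1@(2,3):NE a2@(1,2):NE a3@(2,4):S a4@(3,3):NE a5@(2,3):NE a6@(3,5):NE a7@(2,4):NE a8@(4,4):NE
t=7: a0@(1,4):NE a1@(1,4):NE a2@(0,3):NE a3@(1,5):NE a4@(2,4):NE a5@(1,4):NE a6@(2,0):NE a7@(1,5):NE a8@(3,5):NE
t=8: a0@(0,5):NE a1@(0,5):NE a2@(5,4):NE a3@(0,0):NE a4@(1,5):NE a5@(0,5):NE a6@(1,1):NE a7@(0,0):NE a8@(2,0):NE

1....1
.1...1
1.....
......
......
....1.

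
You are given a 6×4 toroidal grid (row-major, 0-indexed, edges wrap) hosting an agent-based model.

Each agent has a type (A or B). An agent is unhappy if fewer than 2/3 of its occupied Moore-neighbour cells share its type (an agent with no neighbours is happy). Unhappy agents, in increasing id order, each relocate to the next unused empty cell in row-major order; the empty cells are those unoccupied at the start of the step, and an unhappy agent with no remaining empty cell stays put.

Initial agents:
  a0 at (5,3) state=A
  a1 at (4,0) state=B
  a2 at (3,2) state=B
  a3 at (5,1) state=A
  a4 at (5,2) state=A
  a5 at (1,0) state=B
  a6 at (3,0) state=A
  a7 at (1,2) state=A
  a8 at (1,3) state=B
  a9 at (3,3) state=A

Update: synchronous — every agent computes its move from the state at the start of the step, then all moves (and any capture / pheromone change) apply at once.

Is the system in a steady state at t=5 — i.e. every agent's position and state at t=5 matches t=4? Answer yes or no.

no

t=1: a0@(0,0):A a1@(0,1):B a2@(0,2):B a3@(0,3):A a4@(5,2):A a5@(1,0):B a6@(1,1):A a7@(2,0):A a8@(2,1):B a9@(2,2):A
t=2: a0@(1,2):A a1@(1,3):B a2@(2,3):B a3@(3,0):A a4@(3,1):A a5@(3,2):B a6@(3,3):A a7@(4,0):A a8@(4,1):B a9@(4,2):A
t=3: a0@(0,0):A a1@(0,1):B a2@(0,2):B a3@(0,3):A a4@(1,0):A a5@(1,1):B a6@(2,0):A a7@(4,0):A a8@(2,1):B a9@(2,2):A
t=4: a0@(1,2):A a1@(1,3):B a2@(0,2):B a3@(0,3):A a4@(2,3):A a5@(3,0):B a6@(3,1):A a7@(4,0):A a8@(3,2):B a9@(3,3):A
t=5: a0@(0,0):A a1@(0,1):B a2@(1,0):B a3@(1,1):A a4@(2,0):A a5@(2,1):B a6@(2,2):A a7@(4,0):A a8@(4,1):B a9@(4,2):A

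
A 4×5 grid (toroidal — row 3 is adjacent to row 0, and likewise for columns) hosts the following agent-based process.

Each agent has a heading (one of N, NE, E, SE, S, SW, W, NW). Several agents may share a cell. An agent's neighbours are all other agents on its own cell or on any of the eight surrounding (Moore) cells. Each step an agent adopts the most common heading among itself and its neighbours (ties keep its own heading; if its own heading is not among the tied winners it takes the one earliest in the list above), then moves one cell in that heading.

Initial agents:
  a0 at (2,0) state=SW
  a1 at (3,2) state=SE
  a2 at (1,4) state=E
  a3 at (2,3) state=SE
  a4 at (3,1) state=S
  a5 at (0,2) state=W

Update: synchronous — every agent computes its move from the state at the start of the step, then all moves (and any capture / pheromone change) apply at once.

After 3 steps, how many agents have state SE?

t=1: a0@(3,4):SW a1@(0,3):SE a2@(1,0):E a3@(3,4):SE a4@(0,1):S a5@(0,1):W
t=2: a0@(0,0):SE a1@(1,4):SE a2@(1,1):E a3@(0,0):SE a4@(1,1):S a5@(0,0):W
t=3: a0@(1,1):SE a1@(2,0):SE a2@(2,2):SE a3@(1,1):SE a4@(2,2):SE a5@(1,1):SE

6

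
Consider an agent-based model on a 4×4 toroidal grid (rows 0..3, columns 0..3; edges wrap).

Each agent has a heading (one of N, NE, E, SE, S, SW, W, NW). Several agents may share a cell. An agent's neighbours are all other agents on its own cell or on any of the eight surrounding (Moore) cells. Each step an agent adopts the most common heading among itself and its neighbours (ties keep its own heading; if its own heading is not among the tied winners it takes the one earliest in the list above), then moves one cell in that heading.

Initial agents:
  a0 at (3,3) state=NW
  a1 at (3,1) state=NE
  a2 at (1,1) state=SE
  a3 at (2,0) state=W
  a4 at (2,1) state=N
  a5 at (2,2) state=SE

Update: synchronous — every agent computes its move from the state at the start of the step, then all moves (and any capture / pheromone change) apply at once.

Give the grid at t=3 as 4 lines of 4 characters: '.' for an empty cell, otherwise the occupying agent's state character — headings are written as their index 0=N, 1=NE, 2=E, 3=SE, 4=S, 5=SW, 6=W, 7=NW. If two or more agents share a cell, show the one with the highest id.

33..
33..
....
....

t=1: a0@(2,2):NW a1@(2,2):NE a2@(2,2):SE a3@(2,3):W a4@(3,2):SE a5@(3,3):SE
t=2: a0@(3,3):SE a1@(3,3):SE a2@(3,3):SE a3@(3,0):SE a4@(0,3):SE a5@(0,0):SE
t=3: a0@(0,0):SE a1@(0,0):SE a2@(0,0):SE a3@(0,1):SE a4@(1,0):SE a5@(1,1):SE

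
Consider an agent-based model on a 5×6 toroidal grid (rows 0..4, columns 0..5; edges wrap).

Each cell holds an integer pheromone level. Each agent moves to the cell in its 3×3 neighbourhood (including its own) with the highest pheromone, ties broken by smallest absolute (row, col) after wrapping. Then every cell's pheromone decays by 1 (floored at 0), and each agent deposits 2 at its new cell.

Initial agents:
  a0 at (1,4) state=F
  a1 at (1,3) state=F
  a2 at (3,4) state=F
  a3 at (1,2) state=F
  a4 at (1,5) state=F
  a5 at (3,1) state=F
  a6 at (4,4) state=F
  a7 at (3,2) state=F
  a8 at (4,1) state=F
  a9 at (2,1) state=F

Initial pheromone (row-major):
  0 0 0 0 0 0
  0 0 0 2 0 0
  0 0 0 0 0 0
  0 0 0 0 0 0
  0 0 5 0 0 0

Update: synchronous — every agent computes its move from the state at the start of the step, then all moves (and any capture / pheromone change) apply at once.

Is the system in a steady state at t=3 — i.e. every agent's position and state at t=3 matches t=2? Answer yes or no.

t=1: a0@(1,3) a1@(1,3) a2@(2,3) a3@(1,3) a4@(0,0) a5@(4,2) a6@(0,3) a7@(4,2) a8@(4,2) a9@(1,0) | pheromone: 2 0 0 2 0 0 / 2 0 0 7 0 0 / 0 0 0 2 0 0 / 0 0 0 0 0 0 / 0 0 10 0 0 0
t=2: a0@(1,3) a1@(1,3) a2@(1,3) a3@(1,3) a4@(0,0) a5@(4,2) a6@(4,2) a7@(4,2) a8@(4,2) a9@(0,0) | pheromone: 5 0 0 1 0 0 / 1 0 0 14 0 0 / 0 0 0 1 0 0 / 0 0 0 0 0 0 / 0 0 17 0 0 0
t=3: a0@(1,3) a1@(1,3) a2@(1,3) a3@(1,3) a4@(0,0) a5@(4,2) a6@(4,2) a7@(4,2) a8@(4,2) a9@(0,0) | pheromone: 8 0 0 0 0 0 / 0 0 0 21 0 0 / 0 0 0 0 0 0 / 0 0 0 0 0 0 / 0 0 24 0 0 0

yes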